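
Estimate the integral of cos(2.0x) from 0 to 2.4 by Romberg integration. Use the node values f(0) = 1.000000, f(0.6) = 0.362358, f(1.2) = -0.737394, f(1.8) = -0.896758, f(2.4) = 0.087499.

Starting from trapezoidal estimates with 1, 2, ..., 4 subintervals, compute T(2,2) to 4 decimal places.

-0.4890

T(0,0) (trapezoid, 1 panel, h=2.4000): 1.304999
T(1,0) (trapezoid, 2 panels, h=1.2000): -0.232373
T(2,0) (trapezoid, 4 panels, h=0.6000): -0.436827
T(1,1) = -0.232373 + (-0.232373 − 1.304999)/3 = -0.744830
T(2,1) = -0.436827 + (-0.436827 − (-0.232373))/3 = -0.504978
T(2,2) = -0.504978 + (-0.504978 − (-0.744830))/15 = -0.488988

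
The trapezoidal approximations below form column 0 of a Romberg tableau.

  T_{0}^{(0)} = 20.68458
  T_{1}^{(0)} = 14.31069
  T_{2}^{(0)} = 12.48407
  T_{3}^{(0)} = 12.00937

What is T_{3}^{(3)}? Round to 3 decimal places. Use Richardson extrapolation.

Richardson extrapolation on the trapezoidal column (denominator 4−1=3):
T_{1}^{(1)} = 14.31069 + (14.31069 − 20.68458)/3 = 12.18606
T_{2}^{(1)} = 12.48407 + (12.48407 − 14.31069)/3 = 11.87520
T_{3}^{(1)} = 12.00937 + (12.00937 − 12.48407)/3 = 11.85114
T_{2}^{(2)} = 11.87520 + (11.87520 − 12.18606)/15 = 11.85448
T_{3}^{(2)} = (16·11.85114 − 11.87520) / 15 = 11.84954
T_{3}^{(3)} = 11.84954 + (11.84954 − 11.85448)/63 = 11.84946

11.849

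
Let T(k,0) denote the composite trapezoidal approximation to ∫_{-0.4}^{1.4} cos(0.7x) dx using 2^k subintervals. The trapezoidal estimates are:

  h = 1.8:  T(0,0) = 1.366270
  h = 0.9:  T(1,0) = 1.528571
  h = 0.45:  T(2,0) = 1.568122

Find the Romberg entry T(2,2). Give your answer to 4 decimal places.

T(1,1) = (4·1.528571 − 1.366270) / 3 = 1.582671
T(2,1) = 1.568122 + (1.568122 − 1.528571)/3 = 1.581306
T(2,2) = 1.581306 + (1.581306 − 1.582671)/15 = 1.581215

1.5812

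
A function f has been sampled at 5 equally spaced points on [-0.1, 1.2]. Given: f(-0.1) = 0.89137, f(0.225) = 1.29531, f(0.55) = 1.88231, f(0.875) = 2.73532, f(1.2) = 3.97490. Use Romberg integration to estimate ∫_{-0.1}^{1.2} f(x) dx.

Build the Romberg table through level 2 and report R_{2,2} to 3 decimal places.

R_{0,0} (trapezoid, 1 panel, h=1.3000): 3.16308
R_{1,0} (trapezoid, 2 panels, h=0.6500): 2.80504
R_{2,0} (trapezoid, 4 panels, h=0.3250): 2.71247
R_{1,1} = 2.80504 + (2.80504 − 3.16308)/3 = 2.68569
R_{2,1} = 2.71247 + (2.71247 − 2.80504)/3 = 2.68161
R_{2,2} = 2.68161 + (2.68161 − 2.68569)/15 = 2.68134

2.681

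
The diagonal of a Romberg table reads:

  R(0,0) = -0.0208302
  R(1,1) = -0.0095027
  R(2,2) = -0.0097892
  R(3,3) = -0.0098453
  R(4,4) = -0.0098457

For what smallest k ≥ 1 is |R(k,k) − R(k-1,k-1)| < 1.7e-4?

|R(1,1) − R(0,0)| = 0.0113275 ≥ 1.7e-4
|R(2,2) − R(1,1)| = 0.0002865 ≥ 1.7e-4
|R(3,3) − R(2,2)| = 0.0000561 < 1.7e-4

k = 3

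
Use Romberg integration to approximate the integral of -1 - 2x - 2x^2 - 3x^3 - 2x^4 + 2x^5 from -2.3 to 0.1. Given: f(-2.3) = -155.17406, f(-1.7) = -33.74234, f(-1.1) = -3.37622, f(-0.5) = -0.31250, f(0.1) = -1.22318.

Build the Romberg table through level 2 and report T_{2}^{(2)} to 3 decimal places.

T_{0}^{(0)} (trapezoid, 1 panel, h=2.4000): -187.67669
T_{1}^{(0)} (trapezoid, 2 panels, h=1.2000): -97.88981
T_{2}^{(0)} (trapezoid, 4 panels, h=0.6000): -69.37781
T_{1}^{(1)} = -97.88981 + (-97.88981 − (-187.67669))/3 = -67.96085
T_{2}^{(1)} = -69.37781 + (-69.37781 − (-97.88981))/3 = -59.87381
T_{2}^{(2)} = -59.87381 + (-59.87381 − (-67.96085))/15 = -59.33467

-59.335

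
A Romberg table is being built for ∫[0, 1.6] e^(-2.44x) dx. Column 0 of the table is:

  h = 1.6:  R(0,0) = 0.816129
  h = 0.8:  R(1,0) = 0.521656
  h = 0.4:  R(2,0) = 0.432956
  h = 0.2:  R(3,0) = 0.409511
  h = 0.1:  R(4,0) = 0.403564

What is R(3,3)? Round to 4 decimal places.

0.4016

Richardson extrapolation on the trapezoidal column (denominator 4−1=3):
R(1,1) = 0.521656 + (0.521656 − 0.816129)/3 = 0.423498
R(2,1) = 0.432956 + (0.432956 − 0.521656)/3 = 0.403389
R(3,1) = 0.409511 + (0.409511 − 0.432956)/3 = 0.401696
R(2,2) = 0.403389 + (0.403389 − 0.423498)/15 = 0.402048
R(3,2) = (16·0.401696 − 0.403389) / 15 = 0.401583
R(3,3) = 0.401583 + (0.401583 − 0.402048)/63 = 0.401576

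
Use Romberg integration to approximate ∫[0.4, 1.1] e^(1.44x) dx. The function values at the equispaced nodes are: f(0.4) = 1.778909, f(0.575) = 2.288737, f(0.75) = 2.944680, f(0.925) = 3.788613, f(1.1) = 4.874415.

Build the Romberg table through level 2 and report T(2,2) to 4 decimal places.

2.1497

T(0,0) (trapezoid, 1 panel, h=0.7000): 2.328663
T(1,0) (trapezoid, 2 panels, h=0.3500): 2.194970
T(2,0) (trapezoid, 4 panels, h=0.1750): 2.161021
T(1,1) = 2.194970 + (2.194970 − 2.328663)/3 = 2.150406
T(2,1) = 2.161021 + (2.161021 − 2.194970)/3 = 2.149705
T(2,2) = 2.149705 + (2.149705 − 2.150406)/15 = 2.149658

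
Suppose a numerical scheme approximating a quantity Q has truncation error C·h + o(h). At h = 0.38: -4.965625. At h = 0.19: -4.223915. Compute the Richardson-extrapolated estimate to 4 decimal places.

-3.4822

The leading error scales as h; refining by a factor of 2 reduces it by 2^1 = 2.
Extrapolated value = (2·A(h/2) − A(h)) / (2 − 1)
= (2·(-4.223915) − (-4.965625)) / 1
= -3.482205 / 1 = -3.482205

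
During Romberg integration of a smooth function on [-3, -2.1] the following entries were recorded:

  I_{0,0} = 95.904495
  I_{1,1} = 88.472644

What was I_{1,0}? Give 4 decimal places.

90.3306

From I_{1,1} = (4·I_{1,0} − I_{0,0})/3, solve for I_{1,0}:
4·I_{1,0} = 3·88.472644 + 95.904495 = 361.322427
I_{1,0} = 90.330607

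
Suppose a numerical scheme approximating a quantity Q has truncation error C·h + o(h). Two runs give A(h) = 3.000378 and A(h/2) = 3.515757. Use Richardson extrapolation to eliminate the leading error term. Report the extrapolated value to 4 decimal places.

4.0311

Extrapolated value = (2·A(h/2) − A(h)) / (2 − 1)
= (2·3.515757 − 3.000378) / 1
= 4.031136 / 1 = 4.031136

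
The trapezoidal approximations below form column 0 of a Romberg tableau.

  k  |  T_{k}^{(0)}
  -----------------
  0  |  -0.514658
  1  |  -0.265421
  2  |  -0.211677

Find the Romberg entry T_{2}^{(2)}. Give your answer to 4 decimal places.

-0.1945

Richardson extrapolation on the trapezoidal column (denominator 4−1=3):
T_{1}^{(1)} = -0.265421 + (-0.265421 − (-0.514658))/3 = -0.182342
T_{2}^{(1)} = -0.211677 + (-0.211677 − (-0.265421))/3 = -0.193762
T_{2}^{(2)} = (16·(-0.193762) − (-0.182342)) / 15 = -0.194523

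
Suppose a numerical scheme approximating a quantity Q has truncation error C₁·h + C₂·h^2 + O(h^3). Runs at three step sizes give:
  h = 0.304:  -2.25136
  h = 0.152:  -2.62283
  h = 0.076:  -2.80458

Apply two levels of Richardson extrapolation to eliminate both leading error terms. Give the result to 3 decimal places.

First eliminate the h term (factor 2^1 = 2):
  B₁ = (2·(-2.62283) − (-2.25136))/1 = -2.99430
  B₂ = (2·(-2.80458) − (-2.62283))/1 = -2.98633
Then eliminate the h^2 term (factor 2^2 = 4):
  (4·(-2.98633) − (-2.99430))/3 = -2.98367

-2.984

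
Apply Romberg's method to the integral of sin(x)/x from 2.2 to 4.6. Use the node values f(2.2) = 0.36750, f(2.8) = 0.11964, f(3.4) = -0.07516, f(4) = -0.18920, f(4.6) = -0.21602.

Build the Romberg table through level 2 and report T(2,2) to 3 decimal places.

T(0,0) (trapezoid, 1 panel, h=2.4000): 0.18178
T(1,0) (trapezoid, 2 panels, h=1.2000): 0.00070
T(2,0) (trapezoid, 4 panels, h=0.6000): -0.04139
T(1,1) = 0.00070 + (0.00070 − 0.18178)/3 = -0.05966
T(2,1) = -0.04139 + (-0.04139 − 0.00070)/3 = -0.05542
T(2,2) = -0.05542 + (-0.05542 − (-0.05966))/15 = -0.05514

-0.055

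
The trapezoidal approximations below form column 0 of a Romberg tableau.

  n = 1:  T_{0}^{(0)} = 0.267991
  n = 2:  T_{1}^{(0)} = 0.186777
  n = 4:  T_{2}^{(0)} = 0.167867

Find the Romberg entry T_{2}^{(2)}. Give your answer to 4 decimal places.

0.1617

Richardson extrapolation on the trapezoidal column (denominator 4−1=3):
T_{1}^{(1)} = (4·0.186777 − 0.267991) / 3 = 0.159706
T_{2}^{(1)} = (4·0.167867 − 0.186777) / 3 = 0.161564
T_{2}^{(2)} = 0.161564 + (0.161564 − 0.159706)/15 = 0.161688
(Column j=1 coincides with Simpson's rule on the same nodes.)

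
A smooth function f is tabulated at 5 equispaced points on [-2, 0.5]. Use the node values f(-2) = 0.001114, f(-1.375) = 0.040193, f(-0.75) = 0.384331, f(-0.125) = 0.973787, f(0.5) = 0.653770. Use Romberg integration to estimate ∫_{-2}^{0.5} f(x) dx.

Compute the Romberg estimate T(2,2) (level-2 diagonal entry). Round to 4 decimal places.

T(0,0) (trapezoid, 1 panel, h=2.5000): 0.818605
T(1,0) (trapezoid, 2 panels, h=1.2500): 0.889716
T(2,0) (trapezoid, 4 panels, h=0.6250): 1.078596
T(1,1) = 0.889716 + (0.889716 − 0.818605)/3 = 0.913420
T(2,1) = 1.078596 + (1.078596 − 0.889716)/3 = 1.141556
T(2,2) = 1.141556 + (1.141556 − 0.913420)/15 = 1.156765

1.1568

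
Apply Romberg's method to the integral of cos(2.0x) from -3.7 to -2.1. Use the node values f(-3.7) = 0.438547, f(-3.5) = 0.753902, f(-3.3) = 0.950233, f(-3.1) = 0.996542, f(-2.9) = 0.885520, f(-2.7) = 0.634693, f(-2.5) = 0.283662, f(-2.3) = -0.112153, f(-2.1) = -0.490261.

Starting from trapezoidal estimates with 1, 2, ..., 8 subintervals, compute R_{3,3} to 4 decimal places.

R_{0,0} (trapezoid, 1 panel, h=1.6000): -0.041371
R_{1,0} (trapezoid, 2 panels, h=0.8000): 0.687730
R_{2,0} (trapezoid, 4 panels, h=0.4000): 0.837423
R_{3,0} (trapezoid, 8 panels, h=0.2000): 0.873308
R_{1,1} = 0.687730 + (0.687730 − (-0.041371))/3 = 0.930764
R_{2,1} = 0.837423 + (0.837423 − 0.687730)/3 = 0.887321
R_{3,1} = 0.873308 + (0.873308 − 0.837423)/3 = 0.885270
R_{2,2} = 0.887321 + (0.887321 − 0.930764)/15 = 0.884425
R_{3,2} = 0.885270 + (0.885270 − 0.887321)/15 = 0.885133
R_{3,3} = 0.885133 + (0.885133 − 0.884425)/63 = 0.885144

0.8851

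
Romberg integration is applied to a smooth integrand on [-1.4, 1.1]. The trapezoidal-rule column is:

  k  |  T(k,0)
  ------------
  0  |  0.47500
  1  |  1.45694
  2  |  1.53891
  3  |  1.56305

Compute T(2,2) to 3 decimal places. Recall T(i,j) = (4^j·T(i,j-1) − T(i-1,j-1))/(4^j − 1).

Richardson extrapolation on the trapezoidal column (denominator 4−1=3):
T(1,1) = 1.45694 + (1.45694 − 0.47500)/3 = 1.78425
T(2,1) = (4·1.53891 − 1.45694) / 3 = 1.56623
T(2,2) = 1.56623 + (1.56623 − 1.78425)/15 = 1.55170

1.552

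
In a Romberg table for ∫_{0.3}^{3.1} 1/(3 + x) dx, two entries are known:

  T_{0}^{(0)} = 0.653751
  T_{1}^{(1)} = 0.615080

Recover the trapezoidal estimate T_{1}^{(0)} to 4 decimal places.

0.6247

From T_{1}^{(1)} = (4·T_{1}^{(0)} − T_{0}^{(0)})/3, solve for T_{1}^{(0)}:
4·T_{1}^{(0)} = 3·0.615080 + 0.653751 = 2.498991
T_{1}^{(0)} = 0.624748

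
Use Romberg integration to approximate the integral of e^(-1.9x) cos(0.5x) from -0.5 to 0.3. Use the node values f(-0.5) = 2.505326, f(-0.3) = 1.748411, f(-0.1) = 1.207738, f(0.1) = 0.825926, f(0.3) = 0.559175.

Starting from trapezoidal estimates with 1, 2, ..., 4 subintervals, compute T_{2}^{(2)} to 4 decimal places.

1.0518

T_{0}^{(0)} (trapezoid, 1 panel, h=0.8000): 1.225800
T_{1}^{(0)} (trapezoid, 2 panels, h=0.4000): 1.095995
T_{2}^{(0)} (trapezoid, 4 panels, h=0.2000): 1.062865
T_{1}^{(1)} = 1.095995 + (1.095995 − 1.225800)/3 = 1.052727
T_{2}^{(1)} = 1.062865 + (1.062865 − 1.095995)/3 = 1.051822
T_{2}^{(2)} = 1.051822 + (1.051822 − 1.052727)/15 = 1.051762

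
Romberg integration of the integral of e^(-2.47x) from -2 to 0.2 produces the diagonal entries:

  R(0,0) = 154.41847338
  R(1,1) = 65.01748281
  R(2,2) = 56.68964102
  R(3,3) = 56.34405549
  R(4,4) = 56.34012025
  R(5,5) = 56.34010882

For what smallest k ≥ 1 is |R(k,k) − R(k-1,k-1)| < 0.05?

|R(1,1) − R(0,0)| = 89.40099057 ≥ 0.05
|R(2,2) − R(1,1)| = 8.32784179 ≥ 0.05
|R(3,3) − R(2,2)| = 0.34558553 ≥ 0.05
|R(4,4) − R(3,3)| = 0.00393524 < 0.05

k = 4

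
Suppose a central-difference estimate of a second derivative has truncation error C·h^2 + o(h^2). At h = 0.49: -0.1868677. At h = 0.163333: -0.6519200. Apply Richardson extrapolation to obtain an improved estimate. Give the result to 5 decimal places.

-0.71005

Extrapolated value = (9·A(h/3) − A(h)) / (9 − 1)
= (9·(-0.6519200) − (-0.1868677)) / 8
= -5.6804123 / 8 = -0.7100515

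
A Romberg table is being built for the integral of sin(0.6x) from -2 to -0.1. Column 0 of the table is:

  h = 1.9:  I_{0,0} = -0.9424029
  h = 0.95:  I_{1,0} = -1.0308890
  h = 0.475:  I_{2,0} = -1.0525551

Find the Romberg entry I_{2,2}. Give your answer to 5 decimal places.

-1.05974

Richardson extrapolation on the trapezoidal column (denominator 4−1=3):
I_{1,1} = (4·(-1.0308890) − (-0.9424029)) / 3 = -1.0603844
I_{2,1} = -1.0525551 + (-1.0525551 − (-1.0308890))/3 = -1.0597771
I_{2,2} = -1.0597771 + (-1.0597771 − (-1.0603844))/15 = -1.0597366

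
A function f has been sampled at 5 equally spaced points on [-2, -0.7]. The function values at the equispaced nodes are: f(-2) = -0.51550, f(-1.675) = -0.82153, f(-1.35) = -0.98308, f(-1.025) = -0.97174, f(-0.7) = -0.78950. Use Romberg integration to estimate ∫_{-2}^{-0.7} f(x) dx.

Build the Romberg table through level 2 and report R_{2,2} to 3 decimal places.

-1.131

R_{0,0} (trapezoid, 1 panel, h=1.3000): -0.84825
R_{1,0} (trapezoid, 2 panels, h=0.6500): -1.06313
R_{2,0} (trapezoid, 4 panels, h=0.3250): -1.11438
R_{1,1} = -1.06313 + (-1.06313 − (-0.84825))/3 = -1.13476
R_{2,1} = -1.11438 + (-1.11438 − (-1.06313))/3 = -1.13146
R_{2,2} = -1.13146 + (-1.13146 − (-1.13476))/15 = -1.13124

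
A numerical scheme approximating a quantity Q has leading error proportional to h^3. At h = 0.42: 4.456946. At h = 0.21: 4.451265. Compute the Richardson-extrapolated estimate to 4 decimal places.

The leading error scales as h^3; refining by a factor of 2 reduces it by 2^3 = 8.
Extrapolated value = (8·A(h/2) − A(h)) / (8 − 1)
= (8·4.451265 − 4.456946) / 7
= 31.153174 / 7 = 4.450453

4.4505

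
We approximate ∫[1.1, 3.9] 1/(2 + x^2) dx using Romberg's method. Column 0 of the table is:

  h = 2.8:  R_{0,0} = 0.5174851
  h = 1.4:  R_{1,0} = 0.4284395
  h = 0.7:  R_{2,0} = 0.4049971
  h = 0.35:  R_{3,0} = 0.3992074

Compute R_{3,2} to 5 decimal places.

R_{2,1} = (4·0.4049971 − 0.4284395) / 3 = 0.3971830
R_{3,1} = (4·0.3992074 − 0.4049971) / 3 = 0.3972775
R_{3,2} = (16·0.3972775 − 0.3971830) / 15 = 0.3972838

0.39728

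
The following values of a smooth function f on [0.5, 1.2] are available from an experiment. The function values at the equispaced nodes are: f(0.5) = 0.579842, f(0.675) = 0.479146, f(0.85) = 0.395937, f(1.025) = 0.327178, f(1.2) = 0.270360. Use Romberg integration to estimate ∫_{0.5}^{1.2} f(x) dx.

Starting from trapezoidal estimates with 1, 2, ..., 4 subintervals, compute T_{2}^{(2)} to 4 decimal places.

0.2839

T_{0}^{(0)} (trapezoid, 1 panel, h=0.7000): 0.297571
T_{1}^{(0)} (trapezoid, 2 panels, h=0.3500): 0.287363
T_{2}^{(0)} (trapezoid, 4 panels, h=0.1750): 0.284788
T_{1}^{(1)} = 0.287363 + (0.287363 − 0.297571)/3 = 0.283960
T_{2}^{(1)} = 0.284788 + (0.284788 − 0.287363)/3 = 0.283930
T_{2}^{(2)} = 0.283930 + (0.283930 − 0.283960)/15 = 0.283928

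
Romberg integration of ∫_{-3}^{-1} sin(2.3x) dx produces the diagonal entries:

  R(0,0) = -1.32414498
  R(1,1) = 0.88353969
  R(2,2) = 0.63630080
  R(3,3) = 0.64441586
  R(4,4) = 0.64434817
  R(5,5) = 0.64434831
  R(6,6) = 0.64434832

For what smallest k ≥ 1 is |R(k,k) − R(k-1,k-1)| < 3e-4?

k = 4

|R(1,1) − R(0,0)| = 2.20768467 ≥ 3e-4
|R(2,2) − R(1,1)| = 0.24723889 ≥ 3e-4
|R(3,3) − R(2,2)| = 0.00811506 ≥ 3e-4
|R(4,4) − R(3,3)| = 0.00006769 < 3e-4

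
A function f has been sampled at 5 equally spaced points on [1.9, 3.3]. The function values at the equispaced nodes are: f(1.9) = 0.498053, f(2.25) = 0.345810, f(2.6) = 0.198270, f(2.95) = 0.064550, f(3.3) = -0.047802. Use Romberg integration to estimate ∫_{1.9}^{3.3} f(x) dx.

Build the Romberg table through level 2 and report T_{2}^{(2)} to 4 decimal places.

0.2903

T_{0}^{(0)} (trapezoid, 1 panel, h=1.4000): 0.315176
T_{1}^{(0)} (trapezoid, 2 panels, h=0.7000): 0.296377
T_{2}^{(0)} (trapezoid, 4 panels, h=0.3500): 0.291814
T_{1}^{(1)} = 0.296377 + (0.296377 − 0.315176)/3 = 0.290111
T_{2}^{(1)} = 0.291814 + (0.291814 − 0.296377)/3 = 0.290293
T_{2}^{(2)} = 0.290293 + (0.290293 − 0.290111)/15 = 0.290305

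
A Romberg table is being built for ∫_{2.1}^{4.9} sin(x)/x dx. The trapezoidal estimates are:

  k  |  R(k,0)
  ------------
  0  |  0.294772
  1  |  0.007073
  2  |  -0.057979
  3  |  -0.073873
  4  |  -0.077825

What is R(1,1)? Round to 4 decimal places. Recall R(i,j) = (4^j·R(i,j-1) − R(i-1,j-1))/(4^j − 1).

-0.0888

Richardson extrapolation on the trapezoidal column (denominator 4−1=3):
R(1,1) = 0.007073 + (0.007073 − 0.294772)/3 = -0.088827
(Column j=1 coincides with Simpson's rule on the same nodes.)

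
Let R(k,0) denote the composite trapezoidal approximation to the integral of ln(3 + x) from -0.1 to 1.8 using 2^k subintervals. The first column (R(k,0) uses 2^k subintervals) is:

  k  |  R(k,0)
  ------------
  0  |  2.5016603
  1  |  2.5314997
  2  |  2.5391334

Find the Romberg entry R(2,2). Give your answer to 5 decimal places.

Richardson extrapolation on the trapezoidal column (denominator 4−1=3):
R(1,1) = (4·2.5314997 − 2.5016603) / 3 = 2.5414462
R(2,1) = 2.5391334 + (2.5391334 − 2.5314997)/3 = 2.5416780
R(2,2) = (16·2.5416780 − 2.5414462) / 15 = 2.5416935
(Column j=1 coincides with Simpson's rule on the same nodes.)

2.54169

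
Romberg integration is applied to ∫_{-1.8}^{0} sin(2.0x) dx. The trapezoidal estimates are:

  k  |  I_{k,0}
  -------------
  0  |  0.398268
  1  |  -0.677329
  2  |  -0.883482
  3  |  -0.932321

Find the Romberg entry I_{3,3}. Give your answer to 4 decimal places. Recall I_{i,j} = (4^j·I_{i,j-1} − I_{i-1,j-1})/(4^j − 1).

-0.9484

Richardson extrapolation on the trapezoidal column (denominator 4−1=3):
I_{1,1} = (4·(-0.677329) − 0.398268) / 3 = -1.035861
I_{2,1} = (4·(-0.883482) − (-0.677329)) / 3 = -0.952200
I_{3,1} = (4·(-0.932321) − (-0.883482)) / 3 = -0.948601
I_{2,2} = -0.952200 + (-0.952200 − (-1.035861))/15 = -0.946623
I_{3,2} = (16·(-0.948601) − (-0.952200)) / 15 = -0.948361
I_{3,3} = (64·(-0.948361) − (-0.946623)) / 63 = -0.948389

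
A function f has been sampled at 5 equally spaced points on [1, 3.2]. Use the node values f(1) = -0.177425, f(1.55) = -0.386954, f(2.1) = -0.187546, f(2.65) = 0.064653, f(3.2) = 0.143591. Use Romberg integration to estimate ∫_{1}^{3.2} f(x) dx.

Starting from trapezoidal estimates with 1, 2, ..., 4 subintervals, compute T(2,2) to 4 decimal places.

T(0,0) (trapezoid, 1 panel, h=2.2000): -0.037217
T(1,0) (trapezoid, 2 panels, h=1.1000): -0.224909
T(2,0) (trapezoid, 4 panels, h=0.5500): -0.289720
T(1,1) = -0.224909 + (-0.224909 − (-0.037217))/3 = -0.287473
T(2,1) = -0.289720 + (-0.289720 − (-0.224909))/3 = -0.311324
T(2,2) = -0.311324 + (-0.311324 − (-0.287473))/15 = -0.312914

-0.3129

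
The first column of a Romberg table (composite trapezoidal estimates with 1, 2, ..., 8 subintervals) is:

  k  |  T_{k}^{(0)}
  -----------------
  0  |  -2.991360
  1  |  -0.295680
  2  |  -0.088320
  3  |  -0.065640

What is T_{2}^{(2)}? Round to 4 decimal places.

Richardson extrapolation on the trapezoidal column (denominator 4−1=3):
T_{1}^{(1)} = -0.295680 + (-0.295680 − (-2.991360))/3 = 0.602880
T_{2}^{(1)} = (4·(-0.088320) − (-0.295680)) / 3 = -0.019200
T_{2}^{(2)} = (16·(-0.019200) − 0.602880) / 15 = -0.060672

-0.0607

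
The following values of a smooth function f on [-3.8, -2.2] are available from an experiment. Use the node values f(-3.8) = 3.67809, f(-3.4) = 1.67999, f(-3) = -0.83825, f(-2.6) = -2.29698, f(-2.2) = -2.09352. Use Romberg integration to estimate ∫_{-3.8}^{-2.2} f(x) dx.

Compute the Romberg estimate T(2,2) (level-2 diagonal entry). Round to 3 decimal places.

-0.333

T(0,0) (trapezoid, 1 panel, h=1.6000): 1.26766
T(1,0) (trapezoid, 2 panels, h=0.8000): -0.03677
T(2,0) (trapezoid, 4 panels, h=0.4000): -0.26518
T(1,1) = -0.03677 + (-0.03677 − 1.26766)/3 = -0.47158
T(2,1) = -0.26518 + (-0.26518 − (-0.03677))/3 = -0.34132
T(2,2) = -0.34132 + (-0.34132 − (-0.47158))/15 = -0.33264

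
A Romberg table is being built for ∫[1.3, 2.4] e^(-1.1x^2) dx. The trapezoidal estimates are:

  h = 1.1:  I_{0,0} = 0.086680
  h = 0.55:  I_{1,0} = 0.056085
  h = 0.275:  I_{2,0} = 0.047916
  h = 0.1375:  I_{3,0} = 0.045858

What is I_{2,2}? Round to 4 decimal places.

0.0451

I_{1,1} = 0.056085 + (0.056085 − 0.086680)/3 = 0.045887
I_{2,1} = (4·0.047916 − 0.056085) / 3 = 0.045193
I_{2,2} = (16·0.045193 − 0.045887) / 15 = 0.045147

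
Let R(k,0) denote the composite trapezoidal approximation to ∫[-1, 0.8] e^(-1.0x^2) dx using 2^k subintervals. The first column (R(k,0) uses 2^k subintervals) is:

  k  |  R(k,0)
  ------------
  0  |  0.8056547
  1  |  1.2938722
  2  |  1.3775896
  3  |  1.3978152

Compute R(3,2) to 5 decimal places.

Richardson extrapolation on the trapezoidal column (denominator 4−1=3):
R(2,1) = (4·1.3775896 − 1.2938722) / 3 = 1.4054954
R(3,1) = 1.3978152 + (1.3978152 − 1.3775896)/3 = 1.4045571
R(3,2) = (16·1.4045571 − 1.4054954) / 15 = 1.4044945

1.40449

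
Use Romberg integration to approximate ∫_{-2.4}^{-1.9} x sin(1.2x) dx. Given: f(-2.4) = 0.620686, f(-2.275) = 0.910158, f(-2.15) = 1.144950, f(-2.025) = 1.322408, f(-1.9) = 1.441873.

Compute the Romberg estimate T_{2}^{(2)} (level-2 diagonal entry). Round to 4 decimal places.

T_{0}^{(0)} (trapezoid, 1 panel, h=0.5000): 0.515640
T_{1}^{(0)} (trapezoid, 2 panels, h=0.2500): 0.544057
T_{2}^{(0)} (trapezoid, 4 panels, h=0.1250): 0.551099
T_{1}^{(1)} = 0.544057 + (0.544057 − 0.515640)/3 = 0.553529
T_{2}^{(1)} = 0.551099 + (0.551099 − 0.544057)/3 = 0.553446
T_{2}^{(2)} = 0.553446 + (0.553446 − 0.553529)/15 = 0.553440

0.5534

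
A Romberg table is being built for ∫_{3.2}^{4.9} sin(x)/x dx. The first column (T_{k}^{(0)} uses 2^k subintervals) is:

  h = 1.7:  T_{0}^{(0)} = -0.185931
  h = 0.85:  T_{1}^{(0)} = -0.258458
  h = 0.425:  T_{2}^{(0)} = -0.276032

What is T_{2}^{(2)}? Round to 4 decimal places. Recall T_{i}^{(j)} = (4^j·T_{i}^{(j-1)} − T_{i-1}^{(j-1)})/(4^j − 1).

-0.2818

Richardson extrapolation on the trapezoidal column (denominator 4−1=3):
T_{1}^{(1)} = (4·(-0.258458) − (-0.185931)) / 3 = -0.282634
T_{2}^{(1)} = -0.276032 + (-0.276032 − (-0.258458))/3 = -0.281890
T_{2}^{(2)} = -0.281890 + (-0.281890 − (-0.282634))/15 = -0.281840
(Column j=1 coincides with Simpson's rule on the same nodes.)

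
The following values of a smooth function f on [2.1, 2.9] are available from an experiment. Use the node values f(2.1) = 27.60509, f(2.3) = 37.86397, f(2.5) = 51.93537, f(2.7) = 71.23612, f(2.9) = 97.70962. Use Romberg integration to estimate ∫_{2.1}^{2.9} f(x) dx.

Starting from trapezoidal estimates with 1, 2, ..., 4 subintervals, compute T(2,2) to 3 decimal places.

44.370

T(0,0) (trapezoid, 1 panel, h=0.8000): 50.12588
T(1,0) (trapezoid, 2 panels, h=0.4000): 45.83709
T(2,0) (trapezoid, 4 panels, h=0.2000): 44.73856
T(1,1) = 45.83709 + (45.83709 − 50.12588)/3 = 44.40749
T(2,1) = 44.73856 + (44.73856 − 45.83709)/3 = 44.37238
T(2,2) = 44.37238 + (44.37238 − 44.40749)/15 = 44.37004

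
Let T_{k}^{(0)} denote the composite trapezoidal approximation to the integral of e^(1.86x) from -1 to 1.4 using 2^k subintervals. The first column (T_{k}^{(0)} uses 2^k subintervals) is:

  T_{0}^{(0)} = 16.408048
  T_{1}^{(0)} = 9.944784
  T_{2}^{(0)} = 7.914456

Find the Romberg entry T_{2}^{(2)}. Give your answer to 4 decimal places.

7.2008

Richardson extrapolation on the trapezoidal column (denominator 4−1=3):
T_{1}^{(1)} = (4·9.944784 − 16.408048) / 3 = 7.790363
T_{2}^{(1)} = (4·7.914456 − 9.944784) / 3 = 7.237680
T_{2}^{(2)} = (16·7.237680 − 7.790363) / 15 = 7.200834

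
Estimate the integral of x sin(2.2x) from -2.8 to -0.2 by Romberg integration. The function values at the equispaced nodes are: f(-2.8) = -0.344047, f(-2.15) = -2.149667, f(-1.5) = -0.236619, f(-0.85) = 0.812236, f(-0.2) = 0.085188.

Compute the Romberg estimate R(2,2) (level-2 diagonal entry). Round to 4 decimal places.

R(0,0) (trapezoid, 1 panel, h=2.6000): -0.336517
R(1,0) (trapezoid, 2 panels, h=1.3000): -0.475863
R(2,0) (trapezoid, 4 panels, h=0.6500): -1.107262
R(1,1) = -0.475863 + (-0.475863 − (-0.336517))/3 = -0.522312
R(2,1) = -1.107262 + (-1.107262 − (-0.475863))/3 = -1.317728
R(2,2) = -1.317728 + (-1.317728 − (-0.522312))/15 = -1.370756

-1.3708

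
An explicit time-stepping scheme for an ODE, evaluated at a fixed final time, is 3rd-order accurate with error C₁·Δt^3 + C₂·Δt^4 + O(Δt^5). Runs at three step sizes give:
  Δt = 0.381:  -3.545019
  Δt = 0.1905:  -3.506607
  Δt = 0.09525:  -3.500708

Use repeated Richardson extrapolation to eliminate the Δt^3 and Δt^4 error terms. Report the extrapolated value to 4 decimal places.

-3.4998

First eliminate the Δt^3 term (factor 2^3 = 8):
  B₁ = (8·(-3.506607) − (-3.545019))/7 = -3.501120
  B₂ = (8·(-3.500708) − (-3.506607))/7 = -3.499865
Then eliminate the Δt^4 term (factor 2^4 = 16):
  (16·(-3.499865) − (-3.501120))/15 = -3.499781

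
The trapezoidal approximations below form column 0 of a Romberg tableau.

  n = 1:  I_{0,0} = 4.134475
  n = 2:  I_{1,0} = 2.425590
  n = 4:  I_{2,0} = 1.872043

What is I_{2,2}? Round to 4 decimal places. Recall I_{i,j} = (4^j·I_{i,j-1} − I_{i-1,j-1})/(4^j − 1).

1.6763

Richardson extrapolation on the trapezoidal column (denominator 4−1=3):
I_{1,1} = (4·2.425590 − 4.134475) / 3 = 1.855962
I_{2,1} = (4·1.872043 − 2.425590) / 3 = 1.687527
I_{2,2} = 1.687527 + (1.687527 − 1.855962)/15 = 1.676298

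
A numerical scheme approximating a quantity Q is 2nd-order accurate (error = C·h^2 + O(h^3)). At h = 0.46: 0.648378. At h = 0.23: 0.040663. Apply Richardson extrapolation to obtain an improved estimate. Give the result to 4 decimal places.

-0.1619

Extrapolated value = (4·A(h/2) − A(h)) / (4 − 1)
= (4·0.040663 − 0.648378) / 3
= -0.485726 / 3 = -0.161909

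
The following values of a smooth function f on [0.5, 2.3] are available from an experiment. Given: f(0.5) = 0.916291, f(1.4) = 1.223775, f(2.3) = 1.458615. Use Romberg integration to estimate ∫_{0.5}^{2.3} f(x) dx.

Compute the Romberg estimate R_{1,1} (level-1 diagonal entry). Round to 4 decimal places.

R_{0,0} (trapezoid, 1 panel, h=1.8000): 2.137415
R_{1,0} (trapezoid, 2 panels, h=0.9000): 2.170105
R_{1,1} = 2.170105 + (2.170105 − 2.137415)/3 = 2.181002

2.1810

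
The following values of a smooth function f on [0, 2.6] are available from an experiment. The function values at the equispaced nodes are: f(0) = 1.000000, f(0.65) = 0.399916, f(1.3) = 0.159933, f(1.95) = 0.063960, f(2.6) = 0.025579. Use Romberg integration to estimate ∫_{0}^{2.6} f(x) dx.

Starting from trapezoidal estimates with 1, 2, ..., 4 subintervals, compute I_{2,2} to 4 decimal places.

0.6917

I_{0,0} (trapezoid, 1 panel, h=2.6000): 1.333253
I_{1,0} (trapezoid, 2 panels, h=1.3000): 0.874539
I_{2,0} (trapezoid, 4 panels, h=0.6500): 0.738789
I_{1,1} = 0.874539 + (0.874539 − 1.333253)/3 = 0.721634
I_{2,1} = 0.738789 + (0.738789 − 0.874539)/3 = 0.693539
I_{2,2} = 0.693539 + (0.693539 − 0.721634)/15 = 0.691666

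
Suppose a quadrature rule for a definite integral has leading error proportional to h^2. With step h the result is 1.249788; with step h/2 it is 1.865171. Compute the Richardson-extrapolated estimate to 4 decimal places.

The leading error scales as h^2; refining by a factor of 2 reduces it by 2^2 = 4.
Extrapolated value = (4·A(h/2) − A(h)) / (4 − 1)
= (4·1.865171 − 1.249788) / 3
= 6.210896 / 3 = 2.070299

2.0703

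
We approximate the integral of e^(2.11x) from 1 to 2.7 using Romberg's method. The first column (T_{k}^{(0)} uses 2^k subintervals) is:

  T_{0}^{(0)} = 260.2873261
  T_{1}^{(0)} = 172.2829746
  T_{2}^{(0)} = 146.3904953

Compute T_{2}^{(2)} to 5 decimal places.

T_{1}^{(1)} = (4·172.2829746 − 260.2873261) / 3 = 142.9481908
T_{2}^{(1)} = (4·146.3904953 − 172.2829746) / 3 = 137.7596689
T_{2}^{(2)} = 137.7596689 + (137.7596689 − 142.9481908)/15 = 137.4137674
(Column j=1 coincides with Simpson's rule on the same nodes.)

137.41377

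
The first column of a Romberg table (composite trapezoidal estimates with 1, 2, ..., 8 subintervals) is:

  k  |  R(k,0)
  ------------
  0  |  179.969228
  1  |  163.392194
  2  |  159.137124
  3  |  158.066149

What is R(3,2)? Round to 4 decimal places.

157.7085

Richardson extrapolation on the trapezoidal column (denominator 4−1=3):
R(2,1) = (4·159.137124 − 163.392194) / 3 = 157.718767
R(3,1) = (4·158.066149 − 159.137124) / 3 = 157.709157
R(3,2) = (16·157.709157 − 157.718767) / 15 = 157.708516
(Column j=1 coincides with Simpson's rule on the same nodes.)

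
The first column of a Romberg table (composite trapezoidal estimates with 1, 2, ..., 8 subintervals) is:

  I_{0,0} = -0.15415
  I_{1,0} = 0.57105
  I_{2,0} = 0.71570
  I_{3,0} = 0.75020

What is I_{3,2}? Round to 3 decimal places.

Richardson extrapolation on the trapezoidal column (denominator 4−1=3):
I_{2,1} = (4·0.71570 − 0.57105) / 3 = 0.76392
I_{3,1} = 0.75020 + (0.75020 − 0.71570)/3 = 0.76170
I_{3,2} = (16·0.76170 − 0.76392) / 15 = 0.76155

0.762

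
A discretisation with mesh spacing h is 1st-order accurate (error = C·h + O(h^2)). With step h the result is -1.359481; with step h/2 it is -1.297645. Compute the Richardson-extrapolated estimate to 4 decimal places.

Extrapolated value = (2·A(h/2) − A(h)) / (2 − 1)
= (2·(-1.297645) − (-1.359481)) / 1
= -1.235809 / 1 = -1.235809

-1.2358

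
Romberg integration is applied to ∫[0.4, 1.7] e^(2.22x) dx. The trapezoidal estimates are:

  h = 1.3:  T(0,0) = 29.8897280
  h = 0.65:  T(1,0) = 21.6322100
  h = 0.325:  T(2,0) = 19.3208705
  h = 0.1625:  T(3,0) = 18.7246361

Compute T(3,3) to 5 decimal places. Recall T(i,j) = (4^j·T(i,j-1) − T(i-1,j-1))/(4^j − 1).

Richardson extrapolation on the trapezoidal column (denominator 4−1=3):
T(1,1) = (4·21.6322100 − 29.8897280) / 3 = 18.8797040
T(2,1) = 19.3208705 + (19.3208705 − 21.6322100)/3 = 18.5504240
T(3,1) = 18.7246361 + (18.7246361 − 19.3208705)/3 = 18.5258913
T(2,2) = 18.5504240 + (18.5504240 − 18.8797040)/15 = 18.5284720
T(3,2) = 18.5258913 + (18.5258913 − 18.5504240)/15 = 18.5242558
T(3,3) = 18.5242558 + (18.5242558 − 18.5284720)/63 = 18.5241889

18.52419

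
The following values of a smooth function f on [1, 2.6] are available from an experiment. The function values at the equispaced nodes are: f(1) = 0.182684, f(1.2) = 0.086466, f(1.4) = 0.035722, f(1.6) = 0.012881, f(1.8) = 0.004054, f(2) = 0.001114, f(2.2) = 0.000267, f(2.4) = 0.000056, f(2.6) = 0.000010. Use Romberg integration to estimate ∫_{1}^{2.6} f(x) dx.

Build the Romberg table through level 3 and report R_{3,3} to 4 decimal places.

R_{0,0} (trapezoid, 1 panel, h=1.6000): 0.146155
R_{1,0} (trapezoid, 2 panels, h=0.8000): 0.076321
R_{2,0} (trapezoid, 4 panels, h=0.4000): 0.052556
R_{3,0} (trapezoid, 8 panels, h=0.2000): 0.046381
R_{1,1} = 0.076321 + (0.076321 − 0.146155)/3 = 0.053043
R_{2,1} = 0.052556 + (0.052556 − 0.076321)/3 = 0.044634
R_{3,1} = 0.046381 + (0.046381 − 0.052556)/3 = 0.044323
R_{2,2} = 0.044634 + (0.044634 − 0.053043)/15 = 0.044073
R_{3,2} = 0.044323 + (0.044323 − 0.044634)/15 = 0.044302
R_{3,3} = 0.044302 + (0.044302 − 0.044073)/63 = 0.044306

0.0443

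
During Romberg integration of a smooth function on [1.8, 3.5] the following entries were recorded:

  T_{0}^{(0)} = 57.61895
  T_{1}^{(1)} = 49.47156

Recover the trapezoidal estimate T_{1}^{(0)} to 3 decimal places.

From T_{1}^{(1)} = (4·T_{1}^{(0)} − T_{0}^{(0)})/3, solve for T_{1}^{(0)}:
4·T_{1}^{(0)} = 3·49.47156 + 57.61895 = 206.03363
T_{1}^{(0)} = 51.50841

51.508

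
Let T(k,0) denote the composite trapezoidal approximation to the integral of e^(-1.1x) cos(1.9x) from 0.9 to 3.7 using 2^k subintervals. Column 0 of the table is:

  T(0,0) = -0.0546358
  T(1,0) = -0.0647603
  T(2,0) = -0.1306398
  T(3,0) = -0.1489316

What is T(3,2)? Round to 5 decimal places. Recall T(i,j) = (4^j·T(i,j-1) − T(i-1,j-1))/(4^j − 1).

-0.15519

T(2,1) = (4·(-0.1306398) − (-0.0647603)) / 3 = -0.1525996
T(3,1) = -0.1489316 + (-0.1489316 − (-0.1306398))/3 = -0.1550289
T(3,2) = (16·(-0.1550289) − (-0.1525996)) / 15 = -0.1551909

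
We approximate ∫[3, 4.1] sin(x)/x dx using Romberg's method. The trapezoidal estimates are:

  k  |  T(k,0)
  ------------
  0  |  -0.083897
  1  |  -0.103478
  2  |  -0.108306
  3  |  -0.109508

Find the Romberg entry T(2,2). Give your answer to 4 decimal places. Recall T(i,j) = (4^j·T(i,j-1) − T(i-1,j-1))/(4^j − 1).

Richardson extrapolation on the trapezoidal column (denominator 4−1=3):
T(1,1) = -0.103478 + (-0.103478 − (-0.083897))/3 = -0.110005
T(2,1) = -0.108306 + (-0.108306 − (-0.103478))/3 = -0.109915
T(2,2) = -0.109915 + (-0.109915 − (-0.110005))/15 = -0.109909

-0.1099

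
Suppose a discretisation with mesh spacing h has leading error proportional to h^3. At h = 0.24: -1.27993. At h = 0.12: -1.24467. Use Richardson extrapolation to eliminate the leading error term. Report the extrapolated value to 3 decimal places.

Extrapolated value = (8·A(h/2) − A(h)) / (8 − 1)
= (8·(-1.24467) − (-1.27993)) / 7
= -8.67743 / 7 = -1.23963

-1.240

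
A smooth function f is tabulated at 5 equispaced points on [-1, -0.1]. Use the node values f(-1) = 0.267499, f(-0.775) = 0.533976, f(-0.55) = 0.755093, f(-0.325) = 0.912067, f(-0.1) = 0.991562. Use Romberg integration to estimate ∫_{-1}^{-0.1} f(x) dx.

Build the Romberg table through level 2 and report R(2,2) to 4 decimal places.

R(0,0) (trapezoid, 1 panel, h=0.9000): 0.566577
R(1,0) (trapezoid, 2 panels, h=0.4500): 0.623081
R(2,0) (trapezoid, 4 panels, h=0.2250): 0.636900
R(1,1) = 0.623081 + (0.623081 − 0.566577)/3 = 0.641916
R(2,1) = 0.636900 + (0.636900 − 0.623081)/3 = 0.641506
R(2,2) = 0.641506 + (0.641506 − 0.641916)/15 = 0.641479

0.6415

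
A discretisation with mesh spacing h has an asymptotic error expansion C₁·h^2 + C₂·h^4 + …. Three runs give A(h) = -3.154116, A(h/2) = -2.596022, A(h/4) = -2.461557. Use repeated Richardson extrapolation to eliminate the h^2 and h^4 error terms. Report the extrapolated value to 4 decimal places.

First eliminate the h^2 term (factor 2^2 = 4):
  B₁ = (4·(-2.596022) − (-3.154116))/3 = -2.409991
  B₂ = (4·(-2.461557) − (-2.596022))/3 = -2.416735
Then eliminate the h^4 term (factor 2^4 = 16):
  (16·(-2.416735) − (-2.409991))/15 = -2.417185

-2.4172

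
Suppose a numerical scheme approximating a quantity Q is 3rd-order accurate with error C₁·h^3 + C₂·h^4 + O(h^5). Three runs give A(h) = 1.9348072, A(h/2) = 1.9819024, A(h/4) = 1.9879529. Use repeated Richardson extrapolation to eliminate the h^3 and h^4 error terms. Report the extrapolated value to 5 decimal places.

First eliminate the h^3 term (factor 2^3 = 8):
  B₁ = (8·1.9819024 − 1.9348072)/7 = 1.9886303
  B₂ = (8·1.9879529 − 1.9819024)/7 = 1.9888173
Then eliminate the h^4 term (factor 2^4 = 16):
  (16·1.9888173 − 1.9886303)/15 = 1.9888298

1.98883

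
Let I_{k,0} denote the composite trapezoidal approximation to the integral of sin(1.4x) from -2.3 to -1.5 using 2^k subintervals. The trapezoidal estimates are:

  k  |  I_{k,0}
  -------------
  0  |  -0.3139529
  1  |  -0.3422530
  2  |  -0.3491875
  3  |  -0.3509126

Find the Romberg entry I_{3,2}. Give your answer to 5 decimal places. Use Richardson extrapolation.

-0.35149

I_{2,1} = (4·(-0.3491875) − (-0.3422530)) / 3 = -0.3514990
I_{3,1} = (4·(-0.3509126) − (-0.3491875)) / 3 = -0.3514876
I_{3,2} = (16·(-0.3514876) − (-0.3514990)) / 15 = -0.3514868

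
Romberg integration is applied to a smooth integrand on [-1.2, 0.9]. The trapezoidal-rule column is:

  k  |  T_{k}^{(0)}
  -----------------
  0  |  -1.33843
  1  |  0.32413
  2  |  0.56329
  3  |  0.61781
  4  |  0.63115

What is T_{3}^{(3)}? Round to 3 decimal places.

0.636

Richardson extrapolation on the trapezoidal column (denominator 4−1=3):
T_{1}^{(1)} = 0.32413 + (0.32413 − (-1.33843))/3 = 0.87832
T_{2}^{(1)} = (4·0.56329 − 0.32413) / 3 = 0.64301
T_{3}^{(1)} = (4·0.61781 − 0.56329) / 3 = 0.63598
T_{2}^{(2)} = 0.64301 + (0.64301 − 0.87832)/15 = 0.62732
T_{3}^{(2)} = 0.63598 + (0.63598 − 0.64301)/15 = 0.63551
T_{3}^{(3)} = 0.63551 + (0.63551 − 0.62732)/63 = 0.63564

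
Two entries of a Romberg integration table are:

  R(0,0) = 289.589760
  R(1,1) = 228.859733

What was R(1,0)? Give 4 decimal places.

244.0422

From R(1,1) = (4·R(1,0) − R(0,0))/3, solve for R(1,0):
4·R(1,0) = 3·228.859733 + 289.589760 = 976.168959
R(1,0) = 244.042240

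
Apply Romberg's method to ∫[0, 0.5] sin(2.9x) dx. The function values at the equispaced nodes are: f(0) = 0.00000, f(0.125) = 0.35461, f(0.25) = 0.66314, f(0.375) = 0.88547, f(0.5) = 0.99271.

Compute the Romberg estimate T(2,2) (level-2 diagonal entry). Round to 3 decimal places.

0.303

T(0,0) (trapezoid, 1 panel, h=0.5000): 0.24818
T(1,0) (trapezoid, 2 panels, h=0.2500): 0.28987
T(2,0) (trapezoid, 4 panels, h=0.1250): 0.29995
T(1,1) = 0.28987 + (0.28987 − 0.24818)/3 = 0.30377
T(2,1) = 0.29995 + (0.29995 − 0.28987)/3 = 0.30331
T(2,2) = 0.30331 + (0.30331 − 0.30377)/15 = 0.30328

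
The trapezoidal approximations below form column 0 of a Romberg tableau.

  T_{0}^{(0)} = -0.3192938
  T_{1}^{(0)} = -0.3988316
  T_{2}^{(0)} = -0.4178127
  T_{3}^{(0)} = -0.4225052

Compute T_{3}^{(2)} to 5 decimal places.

T_{2}^{(1)} = (4·(-0.4178127) − (-0.3988316)) / 3 = -0.4241397
T_{3}^{(1)} = -0.4225052 + (-0.4225052 − (-0.4178127))/3 = -0.4240694
T_{3}^{(2)} = -0.4240694 + (-0.4240694 − (-0.4241397))/15 = -0.4240647
(Column j=1 coincides with Simpson's rule on the same nodes.)

-0.42406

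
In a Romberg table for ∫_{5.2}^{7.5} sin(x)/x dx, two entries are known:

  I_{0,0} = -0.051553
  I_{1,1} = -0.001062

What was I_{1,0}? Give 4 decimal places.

From I_{1,1} = (4·I_{1,0} − I_{0,0})/3, solve for I_{1,0}:
4·I_{1,0} = 3·(-0.001062) + (-0.051553) = -0.054739
I_{1,0} = -0.013685

-0.0137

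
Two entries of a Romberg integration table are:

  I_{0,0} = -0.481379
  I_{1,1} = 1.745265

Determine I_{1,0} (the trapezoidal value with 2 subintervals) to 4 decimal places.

From I_{1,1} = (4·I_{1,0} − I_{0,0})/3, solve for I_{1,0}:
4·I_{1,0} = 3·1.745265 + (-0.481379) = 4.754416
I_{1,0} = 1.188604

1.1886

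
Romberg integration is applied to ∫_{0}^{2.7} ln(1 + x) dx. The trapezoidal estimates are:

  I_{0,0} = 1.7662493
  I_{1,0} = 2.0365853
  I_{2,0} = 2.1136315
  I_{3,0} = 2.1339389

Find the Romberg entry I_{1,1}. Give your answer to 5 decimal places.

Richardson extrapolation on the trapezoidal column (denominator 4−1=3):
I_{1,1} = (4·2.0365853 − 1.7662493) / 3 = 2.1266973

2.12670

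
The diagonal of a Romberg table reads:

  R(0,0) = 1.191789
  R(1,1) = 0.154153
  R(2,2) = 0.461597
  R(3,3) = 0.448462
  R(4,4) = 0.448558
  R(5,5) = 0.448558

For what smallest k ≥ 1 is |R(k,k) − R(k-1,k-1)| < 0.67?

|R(1,1) − R(0,0)| = 1.037636 ≥ 0.67
|R(2,2) − R(1,1)| = 0.307444 < 0.67

k = 2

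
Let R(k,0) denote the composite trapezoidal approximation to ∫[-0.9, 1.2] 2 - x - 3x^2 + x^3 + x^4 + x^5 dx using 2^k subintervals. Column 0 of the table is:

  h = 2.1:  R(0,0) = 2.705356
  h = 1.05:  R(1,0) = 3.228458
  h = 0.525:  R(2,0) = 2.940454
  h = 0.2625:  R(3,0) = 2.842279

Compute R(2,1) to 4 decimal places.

2.8445

R(2,1) = (4·2.940454 − 3.228458) / 3 = 2.844453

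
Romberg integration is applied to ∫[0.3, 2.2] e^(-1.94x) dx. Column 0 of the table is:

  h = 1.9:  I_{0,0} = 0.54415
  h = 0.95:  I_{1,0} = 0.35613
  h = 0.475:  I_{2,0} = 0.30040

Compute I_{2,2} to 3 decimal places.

0.281

Richardson extrapolation on the trapezoidal column (denominator 4−1=3):
I_{1,1} = (4·0.35613 − 0.54415) / 3 = 0.29346
I_{2,1} = (4·0.30040 − 0.35613) / 3 = 0.28182
I_{2,2} = (16·0.28182 − 0.29346) / 15 = 0.28104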